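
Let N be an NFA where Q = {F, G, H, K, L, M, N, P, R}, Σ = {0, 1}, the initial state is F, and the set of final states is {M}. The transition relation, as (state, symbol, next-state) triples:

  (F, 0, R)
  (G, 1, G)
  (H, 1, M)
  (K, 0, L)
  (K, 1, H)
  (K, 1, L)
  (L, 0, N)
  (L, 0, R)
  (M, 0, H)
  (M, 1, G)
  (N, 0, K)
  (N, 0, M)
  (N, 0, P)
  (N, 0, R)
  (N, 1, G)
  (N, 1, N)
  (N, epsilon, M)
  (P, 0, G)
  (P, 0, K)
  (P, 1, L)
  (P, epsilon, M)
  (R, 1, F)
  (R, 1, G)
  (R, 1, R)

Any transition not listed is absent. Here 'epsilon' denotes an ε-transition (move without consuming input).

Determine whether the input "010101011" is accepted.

Start in {F}.
Read '0': {F} → {R}.
Read '1': {R} → {F, G, R}.
Read '0': {F, G, R} → {R}.
Read '1': {R} → {F, G, R}.
Read '0': {F, G, R} → {R}.
Read '1': {R} → {F, G, R}.
Read '0': {F, G, R} → {R}.
Read '1': {R} → {F, G, R}.
Read '1': {F, G, R} → {F, G, R}.
The final set {F, G, R} contains no accepting state.

No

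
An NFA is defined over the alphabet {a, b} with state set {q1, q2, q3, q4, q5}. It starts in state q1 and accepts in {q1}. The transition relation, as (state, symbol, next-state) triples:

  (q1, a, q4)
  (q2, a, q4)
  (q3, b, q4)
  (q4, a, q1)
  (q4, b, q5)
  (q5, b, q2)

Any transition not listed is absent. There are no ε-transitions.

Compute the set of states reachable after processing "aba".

∅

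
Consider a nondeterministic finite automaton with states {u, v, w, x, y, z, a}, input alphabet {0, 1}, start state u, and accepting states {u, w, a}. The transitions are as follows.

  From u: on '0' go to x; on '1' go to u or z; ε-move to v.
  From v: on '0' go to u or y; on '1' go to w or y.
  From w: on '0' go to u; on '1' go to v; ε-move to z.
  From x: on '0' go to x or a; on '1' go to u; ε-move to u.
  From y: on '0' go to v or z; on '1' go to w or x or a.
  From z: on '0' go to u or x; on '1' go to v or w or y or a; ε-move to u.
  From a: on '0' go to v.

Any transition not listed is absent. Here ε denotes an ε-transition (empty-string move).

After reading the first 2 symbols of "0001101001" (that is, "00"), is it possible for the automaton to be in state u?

Yes

Start: ε-closure({u}) = {u, v}.
Read '0': {u, v} → {u, v, x, y}.
Read '0': {u, v, x, y} → {u, v, x, y, z, a}.
State u is in {u, v, x, y, z, a}.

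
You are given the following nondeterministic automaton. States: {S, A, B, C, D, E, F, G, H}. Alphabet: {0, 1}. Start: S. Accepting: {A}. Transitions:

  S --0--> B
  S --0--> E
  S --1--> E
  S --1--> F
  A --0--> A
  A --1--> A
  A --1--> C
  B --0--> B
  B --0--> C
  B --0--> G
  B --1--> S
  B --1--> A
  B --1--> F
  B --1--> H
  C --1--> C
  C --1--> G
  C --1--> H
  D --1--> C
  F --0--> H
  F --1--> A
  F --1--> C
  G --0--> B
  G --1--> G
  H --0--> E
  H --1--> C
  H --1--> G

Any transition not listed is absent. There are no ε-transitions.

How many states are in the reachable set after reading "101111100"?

Start in {S}.
Read '1': S→{E, F}; now {E, F}.
Read '0': E→∅, F→{H}; now {H}.
Read '1': H→{C, G}; now {C, G}.
Read '1': C→{C, G, H}, G→{G}; now {C, G, H}.
Read '1': C→{C, G, H}, G→{G}, H→{C, G}; now {C, G, H}.
Read '1': C→{C, G, H}, G→{G}, H→{C, G}; now {C, G, H}.
Read '1': C→{C, G, H}, G→{G}, H→{C, G}; now {C, G, H}.
Read '0': C→∅, G→{B}, H→{E}; now {B, E}.
Read '0': B→{B, C, G}, E→∅; now {B, C, G}.
That set has 3 states.

3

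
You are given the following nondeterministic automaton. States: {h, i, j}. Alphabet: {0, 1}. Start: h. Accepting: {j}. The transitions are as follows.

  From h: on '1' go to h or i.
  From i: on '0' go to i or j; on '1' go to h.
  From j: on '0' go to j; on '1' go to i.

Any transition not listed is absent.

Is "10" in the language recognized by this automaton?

Start in {h}.
Read '1': {h} → {h, i}.
Read '0': {h, i} → {i, j}.
The final set {i, j} contains the accepting state j.

Yes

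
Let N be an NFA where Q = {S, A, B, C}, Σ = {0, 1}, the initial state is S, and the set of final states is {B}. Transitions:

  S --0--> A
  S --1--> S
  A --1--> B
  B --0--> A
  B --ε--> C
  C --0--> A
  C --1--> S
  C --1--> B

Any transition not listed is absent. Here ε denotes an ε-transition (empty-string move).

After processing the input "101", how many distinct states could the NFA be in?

2

Start in {S}.
Read '1': {S} → {S}.
Read '0': {S} → {A}.
Read '1': {A} → {B, C}.
That set has 2 states.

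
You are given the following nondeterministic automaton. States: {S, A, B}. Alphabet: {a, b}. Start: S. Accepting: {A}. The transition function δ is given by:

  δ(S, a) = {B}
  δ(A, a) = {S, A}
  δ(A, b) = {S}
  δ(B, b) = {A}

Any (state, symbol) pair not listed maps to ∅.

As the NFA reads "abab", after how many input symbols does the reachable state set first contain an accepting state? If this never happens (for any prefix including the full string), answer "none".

2

Start in {S}.
Read 'a': {S} → {B}.
Read 'b': {B} → {A}.
None of the earlier sets intersect F, but {A} does.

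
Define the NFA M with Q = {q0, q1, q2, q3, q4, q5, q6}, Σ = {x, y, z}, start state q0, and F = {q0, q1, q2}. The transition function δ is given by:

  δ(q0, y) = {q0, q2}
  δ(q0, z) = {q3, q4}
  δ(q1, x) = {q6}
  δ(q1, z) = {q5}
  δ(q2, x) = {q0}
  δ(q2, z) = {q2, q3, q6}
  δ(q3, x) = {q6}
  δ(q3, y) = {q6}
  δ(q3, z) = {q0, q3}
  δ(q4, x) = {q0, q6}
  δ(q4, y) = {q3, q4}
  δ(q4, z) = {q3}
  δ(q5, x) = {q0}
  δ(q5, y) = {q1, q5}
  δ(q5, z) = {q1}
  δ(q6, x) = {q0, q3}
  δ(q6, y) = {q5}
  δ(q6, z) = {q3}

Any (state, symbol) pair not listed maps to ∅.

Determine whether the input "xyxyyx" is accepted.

Start in {q0}.
Read 'x': q0→∅; now ∅.
The set is empty and remains empty for the remaining 5 symbols.
The final set ∅ contains no accepting state.

No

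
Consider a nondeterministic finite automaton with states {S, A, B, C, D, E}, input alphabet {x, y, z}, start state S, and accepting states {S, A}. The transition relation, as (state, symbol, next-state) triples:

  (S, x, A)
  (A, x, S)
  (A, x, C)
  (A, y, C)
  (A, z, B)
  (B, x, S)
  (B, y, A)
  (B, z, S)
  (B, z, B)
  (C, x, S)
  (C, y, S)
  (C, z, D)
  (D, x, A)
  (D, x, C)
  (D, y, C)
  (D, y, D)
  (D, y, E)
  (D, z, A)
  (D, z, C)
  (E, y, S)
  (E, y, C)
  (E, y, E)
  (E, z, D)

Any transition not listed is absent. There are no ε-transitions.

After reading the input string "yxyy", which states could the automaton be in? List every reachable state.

∅

Start in {S}.
Read 'y': S→∅; now ∅.
The set is empty and remains empty for the remaining 3 symbols.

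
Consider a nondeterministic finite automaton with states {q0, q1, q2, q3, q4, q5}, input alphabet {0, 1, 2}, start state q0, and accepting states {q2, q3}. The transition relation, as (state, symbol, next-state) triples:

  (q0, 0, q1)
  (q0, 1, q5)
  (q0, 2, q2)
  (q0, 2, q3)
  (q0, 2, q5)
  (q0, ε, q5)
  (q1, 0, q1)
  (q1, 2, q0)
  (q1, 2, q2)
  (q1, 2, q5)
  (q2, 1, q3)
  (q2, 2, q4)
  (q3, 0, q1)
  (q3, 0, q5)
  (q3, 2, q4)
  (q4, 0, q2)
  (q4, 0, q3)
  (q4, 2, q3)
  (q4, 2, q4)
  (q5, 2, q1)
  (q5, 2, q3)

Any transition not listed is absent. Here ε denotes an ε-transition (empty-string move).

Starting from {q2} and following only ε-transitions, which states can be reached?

{q2}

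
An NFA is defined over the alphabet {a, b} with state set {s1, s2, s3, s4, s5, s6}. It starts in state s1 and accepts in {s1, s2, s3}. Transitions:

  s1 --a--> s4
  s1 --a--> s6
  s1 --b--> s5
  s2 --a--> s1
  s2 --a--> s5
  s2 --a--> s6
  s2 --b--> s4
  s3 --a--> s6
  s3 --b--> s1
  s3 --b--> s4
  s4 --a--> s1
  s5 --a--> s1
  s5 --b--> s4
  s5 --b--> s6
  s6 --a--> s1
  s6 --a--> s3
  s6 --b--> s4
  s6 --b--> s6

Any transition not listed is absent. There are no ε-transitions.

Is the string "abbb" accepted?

No

Start in {s1}.
Read 'a': s1→{s4, s6}; now {s4, s6}.
Read 'b': s4→∅, s6→{s4, s6}; now {s4, s6}.
Read 'b': s4→∅, s6→{s4, s6}; now {s4, s6}.
Read 'b': s4→∅, s6→{s4, s6}; now {s4, s6}.
The final set {s4, s6} contains no accepting state.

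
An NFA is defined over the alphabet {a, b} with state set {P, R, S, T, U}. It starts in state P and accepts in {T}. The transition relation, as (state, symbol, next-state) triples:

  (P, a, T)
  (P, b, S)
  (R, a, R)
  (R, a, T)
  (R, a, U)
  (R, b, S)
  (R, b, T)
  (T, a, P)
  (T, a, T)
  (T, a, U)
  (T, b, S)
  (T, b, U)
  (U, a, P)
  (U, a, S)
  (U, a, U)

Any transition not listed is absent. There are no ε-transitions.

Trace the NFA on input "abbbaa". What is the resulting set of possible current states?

Start in {P}.
Read 'a': P→{T}; now {T}.
Read 'b': T→{S, U}; now {S, U}.
Read 'b': S→∅, U→∅; now ∅.
The set is empty and remains empty for the remaining 3 symbols.

∅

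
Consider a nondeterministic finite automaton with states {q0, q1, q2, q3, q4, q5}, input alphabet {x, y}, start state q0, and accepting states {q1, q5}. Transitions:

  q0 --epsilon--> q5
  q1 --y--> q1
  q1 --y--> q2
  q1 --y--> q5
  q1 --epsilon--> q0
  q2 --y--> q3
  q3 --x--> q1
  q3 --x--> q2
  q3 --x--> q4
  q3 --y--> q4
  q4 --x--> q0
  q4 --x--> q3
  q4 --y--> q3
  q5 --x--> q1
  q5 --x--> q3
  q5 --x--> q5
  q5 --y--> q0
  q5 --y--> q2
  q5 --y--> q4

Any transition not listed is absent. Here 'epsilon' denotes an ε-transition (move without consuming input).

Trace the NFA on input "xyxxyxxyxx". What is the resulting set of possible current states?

{q0, q1, q2, q3, q4, q5}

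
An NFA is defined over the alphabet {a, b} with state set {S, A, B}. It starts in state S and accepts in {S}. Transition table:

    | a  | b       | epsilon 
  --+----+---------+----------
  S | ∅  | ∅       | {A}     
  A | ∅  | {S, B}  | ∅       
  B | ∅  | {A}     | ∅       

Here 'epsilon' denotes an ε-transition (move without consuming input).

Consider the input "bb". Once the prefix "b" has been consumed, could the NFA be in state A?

Start: ε-closure({S}) = {S, A}.
Read 'b': S→∅, A→{S, B}; union {S, B}; ε-closure = {S, A, B}.
State A is in {S, A, B}.

Yes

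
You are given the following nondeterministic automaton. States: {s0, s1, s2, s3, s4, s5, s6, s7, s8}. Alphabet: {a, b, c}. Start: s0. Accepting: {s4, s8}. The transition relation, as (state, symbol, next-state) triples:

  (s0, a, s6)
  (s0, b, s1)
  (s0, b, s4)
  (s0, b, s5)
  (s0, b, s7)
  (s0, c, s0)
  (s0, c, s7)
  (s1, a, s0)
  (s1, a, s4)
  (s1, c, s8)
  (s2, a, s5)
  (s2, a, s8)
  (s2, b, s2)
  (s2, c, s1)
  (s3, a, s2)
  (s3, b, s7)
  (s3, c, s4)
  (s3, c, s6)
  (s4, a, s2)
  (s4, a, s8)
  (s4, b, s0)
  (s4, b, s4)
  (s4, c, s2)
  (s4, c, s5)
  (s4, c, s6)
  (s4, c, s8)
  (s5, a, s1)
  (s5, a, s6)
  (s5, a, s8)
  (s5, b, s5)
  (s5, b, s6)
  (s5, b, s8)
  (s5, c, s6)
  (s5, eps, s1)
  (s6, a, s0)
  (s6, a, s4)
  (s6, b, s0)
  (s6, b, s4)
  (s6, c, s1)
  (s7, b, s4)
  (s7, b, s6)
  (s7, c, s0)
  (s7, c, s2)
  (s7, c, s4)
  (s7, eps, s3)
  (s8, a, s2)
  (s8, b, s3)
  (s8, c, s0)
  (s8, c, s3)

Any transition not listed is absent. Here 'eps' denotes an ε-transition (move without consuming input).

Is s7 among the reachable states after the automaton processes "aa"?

Start in {s0}.
Read 'a': {s0} → {s6}.
Read 'a': {s6} → {s0, s4}.
State s7 is not in {s0, s4}.

No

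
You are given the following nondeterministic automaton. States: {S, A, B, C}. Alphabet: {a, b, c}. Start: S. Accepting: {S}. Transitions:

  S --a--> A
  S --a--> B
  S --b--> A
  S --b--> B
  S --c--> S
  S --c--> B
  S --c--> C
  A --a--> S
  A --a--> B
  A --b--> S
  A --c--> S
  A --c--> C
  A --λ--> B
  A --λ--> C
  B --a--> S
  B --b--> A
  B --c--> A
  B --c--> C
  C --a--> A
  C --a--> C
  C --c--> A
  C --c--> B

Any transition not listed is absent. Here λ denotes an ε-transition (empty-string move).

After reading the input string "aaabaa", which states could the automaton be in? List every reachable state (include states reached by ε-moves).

Start in {S}.
Read 'a': S→{A, B}; union {A, B}; ε-closure = {A, B, C}.
Read 'a': A→{S, B}, B→{S}, C→{A, C}; now {S, A, B, C}.
Read 'a': S→{A, B}, A→{S, B}, B→{S}, C→{A, C}; now {S, A, B, C}.
Read 'b': S→{A, B}, A→{S}, B→{A}, C→∅; union {S, A, B}; ε-closure = {S, A, B, C}.
Read 'a': S→{A, B}, A→{S, B}, B→{S}, C→{A, C}; now {S, A, B, C}.
Read 'a': S→{A, B}, A→{S, B}, B→{S}, C→{A, C}; now {S, A, B, C}.

{S, A, B, C}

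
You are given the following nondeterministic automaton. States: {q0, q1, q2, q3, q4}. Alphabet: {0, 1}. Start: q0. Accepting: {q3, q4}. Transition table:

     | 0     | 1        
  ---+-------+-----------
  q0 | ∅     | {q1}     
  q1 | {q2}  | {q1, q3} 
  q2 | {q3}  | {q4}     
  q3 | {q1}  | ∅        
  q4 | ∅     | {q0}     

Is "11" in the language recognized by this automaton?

Yes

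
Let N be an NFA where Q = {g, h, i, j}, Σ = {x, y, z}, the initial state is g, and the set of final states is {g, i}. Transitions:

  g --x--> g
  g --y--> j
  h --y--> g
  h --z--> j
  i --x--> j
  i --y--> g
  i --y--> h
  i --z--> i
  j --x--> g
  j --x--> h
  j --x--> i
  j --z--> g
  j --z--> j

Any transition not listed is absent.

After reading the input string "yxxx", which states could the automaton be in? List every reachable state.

{g, h, i}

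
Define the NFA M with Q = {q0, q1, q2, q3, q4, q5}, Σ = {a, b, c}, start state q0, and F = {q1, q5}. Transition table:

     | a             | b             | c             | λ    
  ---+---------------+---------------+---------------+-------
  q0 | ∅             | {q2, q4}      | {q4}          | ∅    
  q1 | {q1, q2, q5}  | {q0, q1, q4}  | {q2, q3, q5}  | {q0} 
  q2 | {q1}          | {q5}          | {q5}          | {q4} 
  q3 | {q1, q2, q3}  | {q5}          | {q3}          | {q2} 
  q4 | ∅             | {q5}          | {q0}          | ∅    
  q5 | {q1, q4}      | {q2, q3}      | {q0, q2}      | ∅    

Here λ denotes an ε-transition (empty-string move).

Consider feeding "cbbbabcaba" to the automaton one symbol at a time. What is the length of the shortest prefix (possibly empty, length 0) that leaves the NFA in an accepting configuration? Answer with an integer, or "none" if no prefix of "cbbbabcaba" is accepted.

2

Start in {q0}.
Read 'c': {q0} → {q4}.
Read 'b': {q4} → {q5}.
None of the earlier sets intersect F, but {q5} does.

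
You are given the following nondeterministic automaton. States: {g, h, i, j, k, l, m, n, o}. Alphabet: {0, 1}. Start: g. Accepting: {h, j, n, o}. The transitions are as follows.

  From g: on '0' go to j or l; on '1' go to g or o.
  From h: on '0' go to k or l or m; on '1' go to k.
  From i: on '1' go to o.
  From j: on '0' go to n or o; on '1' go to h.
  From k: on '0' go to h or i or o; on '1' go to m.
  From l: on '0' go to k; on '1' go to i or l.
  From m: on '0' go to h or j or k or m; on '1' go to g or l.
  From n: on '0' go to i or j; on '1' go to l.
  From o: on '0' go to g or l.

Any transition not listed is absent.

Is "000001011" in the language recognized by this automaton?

Start in {g}.
Read '0': {g} → {j, l}.
Read '0': {j, l} → {k, n, o}.
Read '0': {k, n, o} → {g, h, i, j, l, o}.
Read '0': {g, h, i, j, l, o} → {g, j, k, l, m, n, o}.
Read '0': {g, j, k, l, m, n, o} → {g, h, i, j, k, l, m, n, o}.
Read '1': {g, h, i, j, k, l, m, n, o} → {g, h, i, k, l, m, o}.
Read '0': {g, h, i, k, l, m, o} → {g, h, i, j, k, l, m, o}.
Read '1': {g, h, i, j, k, l, m, o} → {g, h, i, k, l, m, o}.
Read '1': {g, h, i, k, l, m, o} → {g, i, k, l, m, o}.
The final set {g, i, k, l, m, o} contains the accepting state o.

Yes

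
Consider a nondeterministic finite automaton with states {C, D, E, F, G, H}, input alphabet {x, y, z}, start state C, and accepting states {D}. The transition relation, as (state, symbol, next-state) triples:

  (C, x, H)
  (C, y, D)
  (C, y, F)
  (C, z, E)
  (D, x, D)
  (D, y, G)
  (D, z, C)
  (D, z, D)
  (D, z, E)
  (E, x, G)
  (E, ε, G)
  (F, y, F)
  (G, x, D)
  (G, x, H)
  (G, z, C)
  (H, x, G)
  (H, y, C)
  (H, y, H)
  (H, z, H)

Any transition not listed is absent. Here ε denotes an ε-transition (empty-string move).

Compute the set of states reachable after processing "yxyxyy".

Start in {C}.
Read 'y': C→{D, F}; now {D, F}.
Read 'x': D→{D}, F→∅; now {D}.
Read 'y': D→{G}; now {G}.
Read 'x': G→{D, H}; now {D, H}.
Read 'y': D→{G}, H→{C, H}; now {C, G, H}.
Read 'y': C→{D, F}, G→∅, H→{C, H}; now {C, D, F, H}.

{C, D, F, H}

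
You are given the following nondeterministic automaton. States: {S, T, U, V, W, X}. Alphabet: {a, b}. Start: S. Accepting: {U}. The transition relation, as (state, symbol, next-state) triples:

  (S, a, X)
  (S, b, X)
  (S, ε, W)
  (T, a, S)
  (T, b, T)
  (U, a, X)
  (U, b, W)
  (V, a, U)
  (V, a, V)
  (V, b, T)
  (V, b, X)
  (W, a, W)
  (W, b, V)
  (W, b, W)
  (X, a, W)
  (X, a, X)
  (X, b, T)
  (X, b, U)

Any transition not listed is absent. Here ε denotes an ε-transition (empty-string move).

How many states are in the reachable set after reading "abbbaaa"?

Start: ε-closure({S}) = {S, W}.
Read 'a': {S, W} → {W, X}.
Read 'b': {W, X} → {T, U, V, W}.
Read 'b': {T, U, V, W} → {T, V, W, X}.
Read 'b': {T, V, W, X} → {T, U, V, W, X}.
Read 'a': {T, U, V, W, X} → {S, U, V, W, X}.
Read 'a': {S, U, V, W, X} → {U, V, W, X}.
Read 'a': {U, V, W, X} → {U, V, W, X}.
That set has 4 states.

4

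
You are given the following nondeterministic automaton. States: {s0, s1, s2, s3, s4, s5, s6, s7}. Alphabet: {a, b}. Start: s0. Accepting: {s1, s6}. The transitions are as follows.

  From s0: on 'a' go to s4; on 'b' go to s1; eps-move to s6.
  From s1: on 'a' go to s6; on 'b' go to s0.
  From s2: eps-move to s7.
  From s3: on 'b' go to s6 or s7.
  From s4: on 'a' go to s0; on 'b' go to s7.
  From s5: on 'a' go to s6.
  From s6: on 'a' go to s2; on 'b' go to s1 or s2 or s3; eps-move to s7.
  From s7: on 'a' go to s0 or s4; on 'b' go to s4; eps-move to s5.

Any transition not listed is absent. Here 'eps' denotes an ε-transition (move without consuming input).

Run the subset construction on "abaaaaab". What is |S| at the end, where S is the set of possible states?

6

Start: ε-closure({s0}) = {s0, s5, s6, s7}.
Read 'a': s0→{s4}, s5→{s6}, s6→{s2}, s7→{s0, s4}; union {s0, s2, s4, s6}; ε-closure = {s0, s2, s4, s5, s6, s7}.
Read 'b': s0→{s1}, s2→∅, s4→{s7}, s5→∅, s6→{s1, s2, s3}, s7→{s4}; union {s1, s2, s3, s4, s7}; ε-closure = {s1, s2, s3, s4, s5, s7}.
Read 'a': s1→{s6}, s2→∅, s3→∅, s4→{s0}, s5→{s6}, s7→{s0, s4}; union {s0, s4, s6}; ε-closure = {s0, s4, s5, s6, s7}.
Read 'a': s0→{s4}, s4→{s0}, s5→{s6}, s6→{s2}, s7→{s0, s4}; union {s0, s2, s4, s6}; ε-closure = {s0, s2, s4, s5, s6, s7}.
Read 'a': s0→{s4}, s2→∅, s4→{s0}, s5→{s6}, s6→{s2}, s7→{s0, s4}; union {s0, s2, s4, s6}; ε-closure = {s0, s2, s4, s5, s6, s7}.
Read 'a': s0→{s4}, s2→∅, s4→{s0}, s5→{s6}, s6→{s2}, s7→{s0, s4}; union {s0, s2, s4, s6}; ε-closure = {s0, s2, s4, s5, s6, s7}.
Read 'a': s0→{s4}, s2→∅, s4→{s0}, s5→{s6}, s6→{s2}, s7→{s0, s4}; union {s0, s2, s4, s6}; ε-closure = {s0, s2, s4, s5, s6, s7}.
Read 'b': s0→{s1}, s2→∅, s4→{s7}, s5→∅, s6→{s1, s2, s3}, s7→{s4}; union {s1, s2, s3, s4, s7}; ε-closure = {s1, s2, s3, s4, s5, s7}.
That set has 6 states.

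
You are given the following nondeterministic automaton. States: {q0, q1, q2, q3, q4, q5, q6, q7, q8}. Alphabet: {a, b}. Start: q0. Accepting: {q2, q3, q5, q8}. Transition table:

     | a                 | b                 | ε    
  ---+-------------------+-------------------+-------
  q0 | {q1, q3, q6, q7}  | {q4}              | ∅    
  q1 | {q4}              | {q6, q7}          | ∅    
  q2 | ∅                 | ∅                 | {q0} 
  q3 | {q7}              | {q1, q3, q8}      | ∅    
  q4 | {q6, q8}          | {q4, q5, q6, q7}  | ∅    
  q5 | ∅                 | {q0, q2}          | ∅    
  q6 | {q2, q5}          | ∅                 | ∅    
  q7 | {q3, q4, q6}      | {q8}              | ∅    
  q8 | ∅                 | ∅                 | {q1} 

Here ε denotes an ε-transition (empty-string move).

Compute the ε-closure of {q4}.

Begin with {q4}.
No ε-moves leave this set, so the closure equals the set itself.

{q4}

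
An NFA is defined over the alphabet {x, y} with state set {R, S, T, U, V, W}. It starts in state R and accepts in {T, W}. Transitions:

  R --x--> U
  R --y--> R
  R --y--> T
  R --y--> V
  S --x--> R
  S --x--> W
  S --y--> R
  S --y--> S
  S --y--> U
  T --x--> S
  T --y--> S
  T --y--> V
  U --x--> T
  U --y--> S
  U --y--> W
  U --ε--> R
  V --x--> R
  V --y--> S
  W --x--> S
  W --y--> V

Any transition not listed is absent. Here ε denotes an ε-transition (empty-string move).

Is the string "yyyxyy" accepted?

Yes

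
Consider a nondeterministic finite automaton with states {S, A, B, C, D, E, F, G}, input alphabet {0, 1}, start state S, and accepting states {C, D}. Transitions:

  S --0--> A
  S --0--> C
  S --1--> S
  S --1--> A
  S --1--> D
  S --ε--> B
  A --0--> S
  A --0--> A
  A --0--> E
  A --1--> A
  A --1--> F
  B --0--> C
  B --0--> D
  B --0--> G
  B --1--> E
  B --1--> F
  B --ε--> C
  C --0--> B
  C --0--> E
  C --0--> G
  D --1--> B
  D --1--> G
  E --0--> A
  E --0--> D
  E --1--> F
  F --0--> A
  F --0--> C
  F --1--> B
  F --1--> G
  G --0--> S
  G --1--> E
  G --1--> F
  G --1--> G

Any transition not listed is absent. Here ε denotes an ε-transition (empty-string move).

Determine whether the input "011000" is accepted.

Yes

Start: ε-closure({S}) = {S, B, C}.
Read '0': {S, B, C} → {A, B, C, D, E, G}.
Read '1': {A, B, C, D, E, G} → {A, B, C, E, F, G}.
Read '1': {A, B, C, E, F, G} → {A, B, C, E, F, G}.
Read '0': {A, B, C, E, F, G} → {S, A, B, C, D, E, G}.
Read '0': {S, A, B, C, D, E, G} → {S, A, B, C, D, E, G}.
Read '0': {S, A, B, C, D, E, G} → {S, A, B, C, D, E, G}.
The final set {S, A, B, C, D, E, G} contains the accepting states C, D.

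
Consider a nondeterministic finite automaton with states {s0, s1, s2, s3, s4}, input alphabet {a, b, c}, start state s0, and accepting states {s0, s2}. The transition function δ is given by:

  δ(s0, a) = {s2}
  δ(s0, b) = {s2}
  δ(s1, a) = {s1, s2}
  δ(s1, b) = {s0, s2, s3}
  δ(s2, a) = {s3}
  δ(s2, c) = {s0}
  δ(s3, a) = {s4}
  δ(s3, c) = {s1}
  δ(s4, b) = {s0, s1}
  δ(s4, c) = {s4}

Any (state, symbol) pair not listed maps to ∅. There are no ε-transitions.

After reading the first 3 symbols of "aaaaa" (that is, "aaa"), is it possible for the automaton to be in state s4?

Start in {s0}.
Read 'a': s0→{s2}; now {s2}.
Read 'a': s2→{s3}; now {s3}.
Read 'a': s3→{s4}; now {s4}.
State s4 is in {s4}.

Yes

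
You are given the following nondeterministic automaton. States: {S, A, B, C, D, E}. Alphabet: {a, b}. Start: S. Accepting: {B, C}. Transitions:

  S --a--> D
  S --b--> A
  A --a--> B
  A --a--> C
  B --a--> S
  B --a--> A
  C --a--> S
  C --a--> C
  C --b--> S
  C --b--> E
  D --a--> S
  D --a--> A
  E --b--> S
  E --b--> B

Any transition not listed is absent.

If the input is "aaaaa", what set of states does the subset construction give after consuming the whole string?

Start in {S}.
Read 'a': S→{D}; now {D}.
Read 'a': D→{S, A}; now {S, A}.
Read 'a': S→{D}, A→{B, C}; now {B, C, D}.
Read 'a': B→{S, A}, C→{S, C}, D→{S, A}; now {S, A, C}.
Read 'a': S→{D}, A→{B, C}, C→{S, C}; now {S, B, C, D}.

{S, B, C, D}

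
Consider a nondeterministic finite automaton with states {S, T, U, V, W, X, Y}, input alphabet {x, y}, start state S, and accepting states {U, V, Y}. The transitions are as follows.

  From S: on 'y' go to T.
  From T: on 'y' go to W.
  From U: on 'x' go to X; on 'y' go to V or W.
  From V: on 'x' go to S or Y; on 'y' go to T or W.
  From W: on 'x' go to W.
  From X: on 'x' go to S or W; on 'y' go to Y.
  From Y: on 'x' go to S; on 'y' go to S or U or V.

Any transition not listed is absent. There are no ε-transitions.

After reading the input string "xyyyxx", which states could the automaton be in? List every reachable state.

Start in {S}.
Read 'x': {S} → ∅.
The set is empty and remains empty for the remaining 5 symbols.

∅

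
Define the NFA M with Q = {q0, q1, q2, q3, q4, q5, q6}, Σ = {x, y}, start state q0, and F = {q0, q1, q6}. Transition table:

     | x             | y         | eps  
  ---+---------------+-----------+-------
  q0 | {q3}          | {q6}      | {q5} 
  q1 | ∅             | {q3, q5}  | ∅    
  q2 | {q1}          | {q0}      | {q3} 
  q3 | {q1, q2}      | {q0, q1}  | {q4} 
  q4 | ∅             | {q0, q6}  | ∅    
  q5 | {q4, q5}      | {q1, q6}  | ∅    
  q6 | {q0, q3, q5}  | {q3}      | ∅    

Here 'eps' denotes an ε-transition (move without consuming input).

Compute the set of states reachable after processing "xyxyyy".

{q0, q1, q3, q4, q5, q6}

Start: ε-closure({q0}) = {q0, q5}.
Read 'x': {q0, q5} → {q3, q4, q5}.
Read 'y': {q3, q4, q5} → {q0, q1, q5, q6}.
Read 'x': {q0, q1, q5, q6} → {q0, q3, q4, q5}.
Read 'y': {q0, q3, q4, q5} → {q0, q1, q5, q6}.
Read 'y': {q0, q1, q5, q6} → {q1, q3, q4, q5, q6}.
Read 'y': {q1, q3, q4, q5, q6} → {q0, q1, q3, q4, q5, q6}.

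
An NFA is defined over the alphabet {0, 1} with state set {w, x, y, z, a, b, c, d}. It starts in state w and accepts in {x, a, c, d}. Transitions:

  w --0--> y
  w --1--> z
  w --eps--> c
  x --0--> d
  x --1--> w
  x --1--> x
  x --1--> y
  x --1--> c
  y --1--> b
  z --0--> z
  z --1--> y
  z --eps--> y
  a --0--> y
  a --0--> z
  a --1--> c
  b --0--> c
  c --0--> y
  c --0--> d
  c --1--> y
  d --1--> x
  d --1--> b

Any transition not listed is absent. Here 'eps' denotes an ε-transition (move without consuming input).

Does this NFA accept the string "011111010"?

Start: ε-closure({w}) = {w, c}.
Read '0': w→{y}, c→{y, d}; now {y, d}.
Read '1': y→{b}, d→{x, b}; now {x, b}.
Read '1': x→{w, x, y, c}, b→∅; now {w, x, y, c}.
Read '1': w→{z}, x→{w, x, y, c}, y→{b}, c→{y}; now {w, x, y, z, b, c}.
Read '1': w→{z}, x→{w, x, y, c}, y→{b}, z→{y}, b→∅, c→{y}; now {w, x, y, z, b, c}.
Read '1': w→{z}, x→{w, x, y, c}, y→{b}, z→{y}, b→∅, c→{y}; now {w, x, y, z, b, c}.
Read '0': w→{y}, x→{d}, y→∅, z→{z}, b→{c}, c→{y, d}; now {y, z, c, d}.
Read '1': y→{b}, z→{y}, c→{y}, d→{x, b}; now {x, y, b}.
Read '0': x→{d}, y→∅, b→{c}; now {c, d}.
The final set {c, d} contains the accepting states c, d.

Yes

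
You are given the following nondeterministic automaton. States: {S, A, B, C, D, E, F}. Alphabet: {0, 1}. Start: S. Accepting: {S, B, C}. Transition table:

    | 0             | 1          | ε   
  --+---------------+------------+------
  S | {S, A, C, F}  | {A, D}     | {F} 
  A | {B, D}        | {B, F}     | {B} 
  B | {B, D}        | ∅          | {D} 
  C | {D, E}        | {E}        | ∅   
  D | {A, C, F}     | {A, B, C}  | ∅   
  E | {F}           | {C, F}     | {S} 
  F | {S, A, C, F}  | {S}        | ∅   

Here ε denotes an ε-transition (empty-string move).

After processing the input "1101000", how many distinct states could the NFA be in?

7

Start: ε-closure({S}) = {S, F}.
Read '1': S→{A, D}, F→{S}; union {S, A, D}; ε-closure = {S, A, B, D, F}.
Read '1': S→{A, D}, A→{B, F}, B→∅, D→{A, B, C}, F→{S}; now {S, A, B, C, D, F}.
Read '0': S→{S, A, C, F}, A→{B, D}, B→{B, D}, C→{D, E}, D→{A, C, F}, F→{S, A, C, F}; now {S, A, B, C, D, E, F}.
Read '1': S→{A, D}, A→{B, F}, B→∅, C→{E}, D→{A, B, C}, E→{C, F}, F→{S}; now {S, A, B, C, D, E, F}.
Read '0': S→{S, A, C, F}, A→{B, D}, B→{B, D}, C→{D, E}, D→{A, C, F}, E→{F}, F→{S, A, C, F}; now {S, A, B, C, D, E, F}.
Read '0': S→{S, A, C, F}, A→{B, D}, B→{B, D}, C→{D, E}, D→{A, C, F}, E→{F}, F→{S, A, C, F}; now {S, A, B, C, D, E, F}.
Read '0': S→{S, A, C, F}, A→{B, D}, B→{B, D}, C→{D, E}, D→{A, C, F}, E→{F}, F→{S, A, C, F}; now {S, A, B, C, D, E, F}.
That set has 7 states.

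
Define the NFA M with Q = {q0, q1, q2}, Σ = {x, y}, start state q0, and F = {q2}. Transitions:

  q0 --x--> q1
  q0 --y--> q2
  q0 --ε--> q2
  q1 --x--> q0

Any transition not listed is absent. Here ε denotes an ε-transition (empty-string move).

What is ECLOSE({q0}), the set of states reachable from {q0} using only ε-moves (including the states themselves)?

{q0, q2}

Begin with {q0}.
ε-move q0 → q2; add q2.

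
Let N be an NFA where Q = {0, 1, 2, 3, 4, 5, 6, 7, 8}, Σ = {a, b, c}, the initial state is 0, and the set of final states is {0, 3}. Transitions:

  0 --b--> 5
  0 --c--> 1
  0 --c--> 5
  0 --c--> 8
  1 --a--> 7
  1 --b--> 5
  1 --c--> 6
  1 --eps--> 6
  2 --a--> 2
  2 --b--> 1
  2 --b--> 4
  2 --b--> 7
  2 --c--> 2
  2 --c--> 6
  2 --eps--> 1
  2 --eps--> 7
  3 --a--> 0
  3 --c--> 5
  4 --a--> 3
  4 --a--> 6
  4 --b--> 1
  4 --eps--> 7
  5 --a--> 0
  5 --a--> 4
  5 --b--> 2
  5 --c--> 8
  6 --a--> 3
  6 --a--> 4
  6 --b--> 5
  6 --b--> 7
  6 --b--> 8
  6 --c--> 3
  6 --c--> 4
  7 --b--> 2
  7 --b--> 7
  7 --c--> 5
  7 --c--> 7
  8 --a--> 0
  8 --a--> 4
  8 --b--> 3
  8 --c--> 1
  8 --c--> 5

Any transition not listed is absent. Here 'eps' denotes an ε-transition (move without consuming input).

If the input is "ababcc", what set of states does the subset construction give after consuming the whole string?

Start in {0}.
Read 'a': 0→∅; now ∅.
The set is empty and remains empty for the remaining 5 symbols.

∅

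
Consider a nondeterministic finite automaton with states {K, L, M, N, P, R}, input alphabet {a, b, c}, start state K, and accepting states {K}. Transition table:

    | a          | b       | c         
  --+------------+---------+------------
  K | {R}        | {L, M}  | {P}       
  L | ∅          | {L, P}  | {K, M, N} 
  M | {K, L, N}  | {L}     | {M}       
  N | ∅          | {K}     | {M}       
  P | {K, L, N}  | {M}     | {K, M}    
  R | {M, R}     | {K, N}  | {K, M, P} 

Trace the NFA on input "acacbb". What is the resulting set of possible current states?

{L, M, P}

Start in {K}.
Read 'a': {K} → {R}.
Read 'c': {R} → {K, M, P}.
Read 'a': {K, M, P} → {K, L, N, R}.
Read 'c': {K, L, N, R} → {K, M, N, P}.
Read 'b': {K, M, N, P} → {K, L, M}.
Read 'b': {K, L, M} → {L, M, P}.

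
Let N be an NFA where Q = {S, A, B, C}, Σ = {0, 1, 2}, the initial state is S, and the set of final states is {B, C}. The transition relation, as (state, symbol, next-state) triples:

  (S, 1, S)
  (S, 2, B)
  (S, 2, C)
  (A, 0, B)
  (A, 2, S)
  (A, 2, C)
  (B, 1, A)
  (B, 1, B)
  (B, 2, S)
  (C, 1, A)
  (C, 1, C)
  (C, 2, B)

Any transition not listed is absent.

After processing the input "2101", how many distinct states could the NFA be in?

Start in {S}.
Read '2': {S} → {B, C}.
Read '1': {B, C} → {A, B, C}.
Read '0': {A, B, C} → {B}.
Read '1': {B} → {A, B}.
That set has 2 states.

2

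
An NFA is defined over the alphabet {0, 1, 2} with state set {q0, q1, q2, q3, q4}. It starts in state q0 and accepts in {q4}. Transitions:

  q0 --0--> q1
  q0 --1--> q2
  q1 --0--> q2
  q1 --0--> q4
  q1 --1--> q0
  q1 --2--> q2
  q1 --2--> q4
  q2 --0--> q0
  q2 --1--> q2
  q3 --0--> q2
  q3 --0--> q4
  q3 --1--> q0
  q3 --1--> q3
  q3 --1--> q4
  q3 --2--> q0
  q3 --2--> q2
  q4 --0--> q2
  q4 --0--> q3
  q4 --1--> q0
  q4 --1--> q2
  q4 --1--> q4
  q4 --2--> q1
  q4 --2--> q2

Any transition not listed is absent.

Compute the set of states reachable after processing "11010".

{q0}

Start in {q0}.
Read '1': {q0} → {q2}.
Read '1': {q2} → {q2}.
Read '0': {q2} → {q0}.
Read '1': {q0} → {q2}.
Read '0': {q2} → {q0}.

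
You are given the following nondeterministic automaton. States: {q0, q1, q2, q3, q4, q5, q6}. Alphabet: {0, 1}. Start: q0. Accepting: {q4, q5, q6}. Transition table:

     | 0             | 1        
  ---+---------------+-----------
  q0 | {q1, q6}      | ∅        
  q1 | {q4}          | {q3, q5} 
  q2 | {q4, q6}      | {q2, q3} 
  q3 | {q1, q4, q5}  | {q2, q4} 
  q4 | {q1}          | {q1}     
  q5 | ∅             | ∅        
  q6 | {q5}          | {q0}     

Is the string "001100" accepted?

Yes

Start in {q0}.
Read '0': q0→{q1, q6}; now {q1, q6}.
Read '0': q1→{q4}, q6→{q5}; now {q4, q5}.
Read '1': q4→{q1}, q5→∅; now {q1}.
Read '1': q1→{q3, q5}; now {q3, q5}.
Read '0': q3→{q1, q4, q5}, q5→∅; now {q1, q4, q5}.
Read '0': q1→{q4}, q4→{q1}, q5→∅; now {q1, q4}.
The final set {q1, q4} contains the accepting state q4.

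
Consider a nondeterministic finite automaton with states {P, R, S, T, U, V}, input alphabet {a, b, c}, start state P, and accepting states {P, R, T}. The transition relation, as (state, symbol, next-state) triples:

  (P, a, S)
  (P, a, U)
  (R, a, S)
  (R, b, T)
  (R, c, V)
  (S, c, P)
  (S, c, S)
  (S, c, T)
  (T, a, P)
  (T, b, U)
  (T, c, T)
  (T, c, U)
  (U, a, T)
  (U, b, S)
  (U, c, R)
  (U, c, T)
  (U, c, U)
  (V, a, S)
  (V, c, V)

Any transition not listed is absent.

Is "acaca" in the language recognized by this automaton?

Yes

Start in {P}.
Read 'a': P→{S, U}; now {S, U}.
Read 'c': S→{P, S, T}, U→{R, T, U}; now {P, R, S, T, U}.
Read 'a': P→{S, U}, R→{S}, S→∅, T→{P}, U→{T}; now {P, S, T, U}.
Read 'c': P→∅, S→{P, S, T}, T→{T, U}, U→{R, T, U}; now {P, R, S, T, U}.
Read 'a': P→{S, U}, R→{S}, S→∅, T→{P}, U→{T}; now {P, S, T, U}.
The final set {P, S, T, U} contains the accepting states P, T.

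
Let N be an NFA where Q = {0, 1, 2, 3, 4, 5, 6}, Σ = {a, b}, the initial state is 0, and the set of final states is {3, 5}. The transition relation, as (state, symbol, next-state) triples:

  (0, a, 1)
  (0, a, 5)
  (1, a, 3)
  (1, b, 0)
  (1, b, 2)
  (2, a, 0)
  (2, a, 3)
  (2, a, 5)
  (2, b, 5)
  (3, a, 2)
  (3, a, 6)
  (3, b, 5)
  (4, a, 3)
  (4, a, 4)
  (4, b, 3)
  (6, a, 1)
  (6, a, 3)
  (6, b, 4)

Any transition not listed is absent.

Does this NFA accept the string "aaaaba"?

Yes

Start in {0}.
Read 'a': {0} → {1, 5}.
Read 'a': {1, 5} → {3}.
Read 'a': {3} → {2, 6}.
Read 'a': {2, 6} → {0, 1, 3, 5}.
Read 'b': {0, 1, 3, 5} → {0, 2, 5}.
Read 'a': {0, 2, 5} → {0, 1, 3, 5}.
The final set {0, 1, 3, 5} contains the accepting states 3, 5.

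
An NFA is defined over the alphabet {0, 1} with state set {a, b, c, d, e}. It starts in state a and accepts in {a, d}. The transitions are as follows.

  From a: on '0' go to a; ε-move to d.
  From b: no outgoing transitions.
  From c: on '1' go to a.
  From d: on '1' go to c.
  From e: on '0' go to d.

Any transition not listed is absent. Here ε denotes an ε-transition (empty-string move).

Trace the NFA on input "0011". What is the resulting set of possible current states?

{a, d}

Start: ε-closure({a}) = {a, d}.
Read '0': a→{a}, d→∅; union {a}; ε-closure = {a, d}.
Read '0': a→{a}, d→∅; union {a}; ε-closure = {a, d}.
Read '1': a→∅, d→{c}; now {c}.
Read '1': c→{a}; union {a}; ε-closure = {a, d}.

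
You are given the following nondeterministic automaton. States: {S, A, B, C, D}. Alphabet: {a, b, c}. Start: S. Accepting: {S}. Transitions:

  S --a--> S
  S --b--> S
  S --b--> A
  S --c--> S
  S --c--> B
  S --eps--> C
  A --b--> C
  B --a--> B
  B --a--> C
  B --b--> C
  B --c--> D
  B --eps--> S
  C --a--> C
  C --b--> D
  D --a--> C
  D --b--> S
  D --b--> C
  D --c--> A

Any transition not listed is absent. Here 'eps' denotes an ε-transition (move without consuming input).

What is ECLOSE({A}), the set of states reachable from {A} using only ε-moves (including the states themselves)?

Begin with {A}.
No ε-moves leave this set, so the closure equals the set itself.

{A}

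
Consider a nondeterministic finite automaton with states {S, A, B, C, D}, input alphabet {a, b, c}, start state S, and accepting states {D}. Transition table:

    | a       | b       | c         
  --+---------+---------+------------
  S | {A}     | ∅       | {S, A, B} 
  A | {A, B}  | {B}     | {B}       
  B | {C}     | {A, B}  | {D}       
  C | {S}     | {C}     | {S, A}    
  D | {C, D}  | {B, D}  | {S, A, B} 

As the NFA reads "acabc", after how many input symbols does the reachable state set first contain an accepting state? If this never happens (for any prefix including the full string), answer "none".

Start in {S}.
Read 'a': S→{A}; now {A}.
Read 'c': A→{B}; now {B}.
Read 'a': B→{C}; now {C}.
Read 'b': C→{C}; now {C}.
Read 'c': C→{S, A}; now {S, A}.
No reachable set along the way intersects F.

none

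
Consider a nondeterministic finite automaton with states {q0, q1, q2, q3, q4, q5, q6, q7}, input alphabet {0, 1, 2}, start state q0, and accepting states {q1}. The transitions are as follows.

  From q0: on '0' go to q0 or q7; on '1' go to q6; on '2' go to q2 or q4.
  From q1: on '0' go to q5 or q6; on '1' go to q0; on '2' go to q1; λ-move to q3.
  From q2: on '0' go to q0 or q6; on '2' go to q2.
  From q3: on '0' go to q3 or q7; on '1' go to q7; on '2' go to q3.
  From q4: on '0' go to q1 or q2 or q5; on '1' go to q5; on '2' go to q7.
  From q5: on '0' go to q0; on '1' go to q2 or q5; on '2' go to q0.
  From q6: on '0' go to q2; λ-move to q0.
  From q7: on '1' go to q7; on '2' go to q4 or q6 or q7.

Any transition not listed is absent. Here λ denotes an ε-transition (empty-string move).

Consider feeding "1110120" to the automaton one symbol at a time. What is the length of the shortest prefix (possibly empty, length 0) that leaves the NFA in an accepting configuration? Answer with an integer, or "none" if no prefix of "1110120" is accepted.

7

Start in {q0}.
Read '1': {q0} → {q0, q6}.
Read '1': {q0, q6} → {q0, q6}.
Read '1': {q0, q6} → {q0, q6}.
Read '0': {q0, q6} → {q0, q2, q7}.
Read '1': {q0, q2, q7} → {q0, q6, q7}.
Read '2': {q0, q6, q7} → {q0, q2, q4, q6, q7}.
Read '0': {q0, q2, q4, q6, q7} → {q0, q1, q2, q3, q5, q6, q7}.
None of the earlier sets intersect F, but {q0, q1, q2, q3, q5, q6, q7} does.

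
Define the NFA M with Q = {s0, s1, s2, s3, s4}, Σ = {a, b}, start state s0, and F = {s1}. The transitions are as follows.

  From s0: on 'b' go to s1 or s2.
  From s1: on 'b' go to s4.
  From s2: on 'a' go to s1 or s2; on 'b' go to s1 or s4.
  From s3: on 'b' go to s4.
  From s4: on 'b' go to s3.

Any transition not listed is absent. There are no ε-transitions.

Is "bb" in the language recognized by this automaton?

Yes

Start in {s0}.
Read 'b': s0→{s1, s2}; now {s1, s2}.
Read 'b': s1→{s4}, s2→{s1, s4}; now {s1, s4}.
The final set {s1, s4} contains the accepting state s1.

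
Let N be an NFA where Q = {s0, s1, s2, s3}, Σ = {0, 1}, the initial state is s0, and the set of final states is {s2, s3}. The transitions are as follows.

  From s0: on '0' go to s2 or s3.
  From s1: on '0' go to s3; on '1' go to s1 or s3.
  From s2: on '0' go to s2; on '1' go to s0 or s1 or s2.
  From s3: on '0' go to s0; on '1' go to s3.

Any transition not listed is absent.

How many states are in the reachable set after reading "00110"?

Start in {s0}.
Read '0': s0→{s2, s3}; now {s2, s3}.
Read '0': s2→{s2}, s3→{s0}; now {s0, s2}.
Read '1': s0→∅, s2→{s0, s1, s2}; now {s0, s1, s2}.
Read '1': s0→∅, s1→{s1, s3}, s2→{s0, s1, s2}; now {s0, s1, s2, s3}.
Read '0': s0→{s2, s3}, s1→{s3}, s2→{s2}, s3→{s0}; now {s0, s2, s3}.
That set has 3 states.

3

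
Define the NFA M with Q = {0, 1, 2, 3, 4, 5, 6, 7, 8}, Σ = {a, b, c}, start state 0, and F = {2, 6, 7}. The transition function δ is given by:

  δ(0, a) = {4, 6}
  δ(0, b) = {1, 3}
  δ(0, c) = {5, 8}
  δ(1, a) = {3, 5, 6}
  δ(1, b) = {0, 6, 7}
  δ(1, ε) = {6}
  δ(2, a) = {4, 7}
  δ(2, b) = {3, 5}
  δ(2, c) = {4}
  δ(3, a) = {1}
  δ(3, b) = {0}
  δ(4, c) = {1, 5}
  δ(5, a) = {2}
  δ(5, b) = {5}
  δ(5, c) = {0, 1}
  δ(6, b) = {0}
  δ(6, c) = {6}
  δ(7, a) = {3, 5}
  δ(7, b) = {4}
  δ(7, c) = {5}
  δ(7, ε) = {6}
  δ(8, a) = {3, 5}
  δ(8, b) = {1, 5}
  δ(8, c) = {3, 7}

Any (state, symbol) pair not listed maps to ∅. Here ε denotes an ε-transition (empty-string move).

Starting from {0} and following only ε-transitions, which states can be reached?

Begin with {0}.
No ε-moves leave this set, so the closure equals the set itself.

{0}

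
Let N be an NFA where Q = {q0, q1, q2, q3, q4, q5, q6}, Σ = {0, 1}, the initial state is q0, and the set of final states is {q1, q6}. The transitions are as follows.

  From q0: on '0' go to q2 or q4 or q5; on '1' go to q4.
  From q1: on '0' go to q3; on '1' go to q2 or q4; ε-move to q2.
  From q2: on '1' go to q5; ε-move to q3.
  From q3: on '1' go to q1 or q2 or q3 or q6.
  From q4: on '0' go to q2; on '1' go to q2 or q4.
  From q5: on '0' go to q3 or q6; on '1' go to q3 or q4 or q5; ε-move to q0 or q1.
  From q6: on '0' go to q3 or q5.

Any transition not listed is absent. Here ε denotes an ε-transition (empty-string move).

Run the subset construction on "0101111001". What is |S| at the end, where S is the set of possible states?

Start in {q0}.
Read '0': {q0} → {q0, q1, q2, q3, q4, q5}.
Read '1': {q0, q1, q2, q3, q4, q5} → {q0, q1, q2, q3, q4, q5, q6}.
Read '0': {q0, q1, q2, q3, q4, q5, q6} → {q0, q1, q2, q3, q4, q5, q6}.
Read '1': {q0, q1, q2, q3, q4, q5, q6} → {q0, q1, q2, q3, q4, q5, q6}.
Read '1': {q0, q1, q2, q3, q4, q5, q6} → {q0, q1, q2, q3, q4, q5, q6}.
Read '1': {q0, q1, q2, q3, q4, q5, q6} → {q0, q1, q2, q3, q4, q5, q6}.
Read '1': {q0, q1, q2, q3, q4, q5, q6} → {q0, q1, q2, q3, q4, q5, q6}.
Read '0': {q0, q1, q2, q3, q4, q5, q6} → {q0, q1, q2, q3, q4, q5, q6}.
Read '0': {q0, q1, q2, q3, q4, q5, q6} → {q0, q1, q2, q3, q4, q5, q6}.
Read '1': {q0, q1, q2, q3, q4, q5, q6} → {q0, q1, q2, q3, q4, q5, q6}.
That set has 7 states.

7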